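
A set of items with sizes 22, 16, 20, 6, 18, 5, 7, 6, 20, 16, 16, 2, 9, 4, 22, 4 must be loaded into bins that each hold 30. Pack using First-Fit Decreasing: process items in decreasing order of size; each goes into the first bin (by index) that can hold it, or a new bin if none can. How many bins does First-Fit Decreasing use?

8 bins

Sorted descending: 22, 22, 20, 20, 18, 16, 16, 16, 9, 7, 6, 6, 5, 4, 4, 2.
Put 22 in bin 1; 8 remain.
Put 22 in bin 2; 8 remain.
Put 20 in bin 3; 10 remain.
Put 20 in bin 4; 10 remain.
Put 18 in bin 5; 12 remain.
Put 16 in bin 6; 14 remain.
Put 16 in bin 7; 14 remain.
Put 16 in bin 8; 14 remain.
Put 9 in bin 3; 1 remain.
Put 7 in bin 1; 1 remain.
Put 6 in bin 2; 2 remain.
Put 6 in bin 4; 4 remain.
Put 5 in bin 5; 7 remain.
Put 4 in bin 4; 0 remain.
Put 4 in bin 5; 3 remain.
Put 2 in bin 2; 0 remain.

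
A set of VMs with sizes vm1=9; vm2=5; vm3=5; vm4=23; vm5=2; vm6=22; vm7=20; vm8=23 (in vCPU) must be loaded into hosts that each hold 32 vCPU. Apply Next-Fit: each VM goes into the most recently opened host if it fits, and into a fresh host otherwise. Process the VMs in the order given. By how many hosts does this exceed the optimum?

Next-Fit: [9,5,5] [23,2] [22] [20] [23] → 5 hosts.
Total size 109 vCPU; any packing needs at least ⌈109/32⌉ = 4 hosts.
An optimal packing achieves that bound: [23,9] [23,5,2] [22,5] [20] → 4 hosts.
Excess: 5 − 4 = 1.

1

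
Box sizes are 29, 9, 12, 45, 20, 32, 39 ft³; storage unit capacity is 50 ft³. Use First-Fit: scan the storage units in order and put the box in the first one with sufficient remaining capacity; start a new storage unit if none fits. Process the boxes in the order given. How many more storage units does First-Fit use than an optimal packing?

1

First-Fit: [29,9,12] [45] [20] [32] [39] → 5 storage units.
Total size 186 ft³; any packing needs at least ⌈186/50⌉ = 4 storage units.
An optimal packing achieves that bound: [45] [39,9] [32,12] [29,20] → 4 storage units.
Excess: 5 − 4 = 1.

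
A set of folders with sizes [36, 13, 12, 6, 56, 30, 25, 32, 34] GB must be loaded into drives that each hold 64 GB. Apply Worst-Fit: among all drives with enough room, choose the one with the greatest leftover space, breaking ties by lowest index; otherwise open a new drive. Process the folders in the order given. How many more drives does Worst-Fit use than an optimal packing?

Worst-Fit: [36,13,12] [6,56] [30,25] [32] [34] → 5 drives.
Total size 244 GB; any packing needs at least ⌈244/64⌉ = 4 drives.
An optimal packing achieves that bound: [56,6] [36,25] [34,30] [32,13,12] → 4 drives.
Excess: 5 − 4 = 1.

1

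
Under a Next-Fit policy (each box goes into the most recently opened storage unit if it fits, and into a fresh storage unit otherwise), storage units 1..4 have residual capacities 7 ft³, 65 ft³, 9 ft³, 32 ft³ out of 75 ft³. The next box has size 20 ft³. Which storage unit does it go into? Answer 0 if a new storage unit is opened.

4

Next-Fit only looks at storage unit 4, which has 32 ft³ free.
20 ft³ fits there.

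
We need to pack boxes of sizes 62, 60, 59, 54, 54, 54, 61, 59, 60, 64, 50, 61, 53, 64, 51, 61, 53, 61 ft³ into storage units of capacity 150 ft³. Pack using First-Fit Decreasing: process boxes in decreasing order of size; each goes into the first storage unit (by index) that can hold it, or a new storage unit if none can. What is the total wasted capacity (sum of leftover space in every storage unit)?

Sorted descending: 64, 64, 62, 61, 61, 61, 61, 60, 60, 59, 59, 54, 54, 54, 53, 53, 51, 50.
Put 64 ft³ in storage unit 1; 86 ft³ remain.
Put 64 ft³ in storage unit 1; 22 ft³ remain.
Put 62 ft³ in storage unit 2; 88 ft³ remain.
Put 61 ft³ in storage unit 2; 27 ft³ remain.
Put 61 ft³ in storage unit 3; 89 ft³ remain.
Put 61 ft³ in storage unit 3; 28 ft³ remain.
Put 61 ft³ in storage unit 4; 89 ft³ remain.
Put 60 ft³ in storage unit 4; 29 ft³ remain.
Put 60 ft³ in storage unit 5; 90 ft³ remain.
Put 59 ft³ in storage unit 5; 31 ft³ remain.
Put 59 ft³ in storage unit 6; 91 ft³ remain.
Put 54 ft³ in storage unit 6; 37 ft³ remain.
Put 54 ft³ in storage unit 7; 96 ft³ remain.
Put 54 ft³ in storage unit 7; 42 ft³ remain.
Put 53 ft³ in storage unit 8; 97 ft³ remain.
Put 53 ft³ in storage unit 8; 44 ft³ remain.
Put 51 ft³ in storage unit 9; 99 ft³ remain.
Put 50 ft³ in storage unit 9; 49 ft³ remain.
9 storage units × 150 ft³ = 1350 ft³; used 1041 ft³; unused 309 ft³.

309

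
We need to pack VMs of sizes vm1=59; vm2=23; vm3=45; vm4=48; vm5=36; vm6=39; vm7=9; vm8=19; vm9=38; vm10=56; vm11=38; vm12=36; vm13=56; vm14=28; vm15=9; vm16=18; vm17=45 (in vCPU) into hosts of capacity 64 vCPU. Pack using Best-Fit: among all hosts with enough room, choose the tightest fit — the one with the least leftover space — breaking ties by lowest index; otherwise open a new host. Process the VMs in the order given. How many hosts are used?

11

host 1: place vm1 (59 vCPU), 5 vCPU left
host 2: place vm2 (23 vCPU), 41 vCPU left
host 3: place vm3 (45 vCPU), 19 vCPU left
host 4: place vm4 (48 vCPU), 16 vCPU left
host 2: place vm5 (36 vCPU), 5 vCPU left
host 5: place vm6 (39 vCPU), 25 vCPU left
host 4: place vm7 (9 vCPU), 7 vCPU left
host 3: place vm8 (19 vCPU), 0 vCPU left
host 6: place vm9 (38 vCPU), 26 vCPU left
host 7: place vm10 (56 vCPU), 8 vCPU left
host 8: place vm11 (38 vCPU), 26 vCPU left
host 9: place vm12 (36 vCPU), 28 vCPU left
host 10: place vm13 (56 vCPU), 8 vCPU left
host 9: place vm14 (28 vCPU), 0 vCPU left
host 5: place vm15 (9 vCPU), 16 vCPU left
host 6: place vm16 (18 vCPU), 8 vCPU left
host 11: place vm17 (45 vCPU), 19 vCPU left
Final hosts: [59] [23,36] [45,19] [48,9] [39,9] [38,18] [56] [38] [36,28] [56] [45].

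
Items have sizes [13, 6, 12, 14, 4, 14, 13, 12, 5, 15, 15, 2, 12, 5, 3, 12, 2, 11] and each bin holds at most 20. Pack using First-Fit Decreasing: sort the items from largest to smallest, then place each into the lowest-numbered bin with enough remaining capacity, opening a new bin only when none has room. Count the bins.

11

Sorted descending: 15, 15, 14, 14, 13, 13, 12, 12, 12, 12, 11, 6, 5, 5, 4, 3, 2, 2.
bin 1: place 15, 5 left
bin 2: place 15, 5 left
bin 3: place 14, 6 left
bin 4: place 14, 6 left
bin 5: place 13, 7 left
bin 6: place 13, 7 left
bin 7: place 12, 8 left
bin 8: place 12, 8 left
bin 9: place 12, 8 left
bin 10: place 12, 8 left
bin 11: place 11, 9 left
bin 3: place 6, 0 left
bin 1: place 5, 0 left
bin 2: place 5, 0 left
bin 4: place 4, 2 left
bin 5: place 3, 4 left
bin 4: place 2, 0 left
bin 5: place 2, 2 left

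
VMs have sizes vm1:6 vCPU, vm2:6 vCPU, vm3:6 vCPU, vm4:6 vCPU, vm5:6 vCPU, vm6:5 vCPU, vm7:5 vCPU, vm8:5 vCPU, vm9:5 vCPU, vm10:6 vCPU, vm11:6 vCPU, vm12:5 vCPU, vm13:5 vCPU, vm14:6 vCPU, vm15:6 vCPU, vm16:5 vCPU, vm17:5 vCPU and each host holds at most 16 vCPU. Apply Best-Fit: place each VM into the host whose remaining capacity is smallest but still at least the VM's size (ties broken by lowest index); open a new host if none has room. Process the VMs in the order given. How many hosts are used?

7

host 1: place vm1 (6 vCPU), 10 vCPU left
host 1: place vm2 (6 vCPU), 4 vCPU left
host 2: place vm3 (6 vCPU), 10 vCPU left
host 2: place vm4 (6 vCPU), 4 vCPU left
host 3: place vm5 (6 vCPU), 10 vCPU left
host 3: place vm6 (5 vCPU), 5 vCPU left
host 3: place vm7 (5 vCPU), 0 vCPU left
host 4: place vm8 (5 vCPU), 11 vCPU left
host 4: place vm9 (5 vCPU), 6 vCPU left
host 4: place vm10 (6 vCPU), 0 vCPU left
host 5: place vm11 (6 vCPU), 10 vCPU left
host 5: place vm12 (5 vCPU), 5 vCPU left
host 5: place vm13 (5 vCPU), 0 vCPU left
host 6: place vm14 (6 vCPU), 10 vCPU left
host 6: place vm15 (6 vCPU), 4 vCPU left
host 7: place vm16 (5 vCPU), 11 vCPU left
host 7: place vm17 (5 vCPU), 6 vCPU left
Final hosts: [6,6] [6,6] [6,5,5] [5,5,6] [6,5,5] [6,6] [5,5].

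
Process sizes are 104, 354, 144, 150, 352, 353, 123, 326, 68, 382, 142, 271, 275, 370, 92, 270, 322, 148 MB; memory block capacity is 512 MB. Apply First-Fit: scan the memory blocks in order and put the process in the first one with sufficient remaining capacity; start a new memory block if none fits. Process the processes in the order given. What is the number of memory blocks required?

104 MB → memory block 1 (remaining 408 MB)
354 MB → memory block 1 (remaining 54 MB)
144 MB → memory block 2 (remaining 368 MB)
150 MB → memory block 2 (remaining 218 MB)
352 MB → memory block 3 (remaining 160 MB)
353 MB → memory block 4 (remaining 159 MB)
123 MB → memory block 2 (remaining 95 MB)
326 MB → memory block 5 (remaining 186 MB)
68 MB → memory block 2 (remaining 27 MB)
382 MB → memory block 6 (remaining 130 MB)
142 MB → memory block 3 (remaining 18 MB)
271 MB → memory block 7 (remaining 241 MB)
275 MB → memory block 8 (remaining 237 MB)
370 MB → memory block 9 (remaining 142 MB)
92 MB → memory block 4 (remaining 67 MB)
270 MB → memory block 10 (remaining 242 MB)
322 MB → memory block 11 (remaining 190 MB)
148 MB → memory block 5 (remaining 38 MB)
Final memory blocks: [104,354] [144,150,123,68] [352,142] [353,92] [326,148] [382] [271] [275] [370] [270] [322].

11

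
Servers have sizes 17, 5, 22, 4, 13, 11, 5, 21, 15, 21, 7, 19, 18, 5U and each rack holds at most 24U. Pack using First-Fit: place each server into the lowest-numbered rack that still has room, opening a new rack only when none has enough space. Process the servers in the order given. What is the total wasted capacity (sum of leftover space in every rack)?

33

rack 1: place 17U, 7U left
rack 1: place 5U, 2U left
rack 2: place 22U, 2U left
rack 3: place 4U, 20U left
rack 3: place 13U, 7U left
rack 4: place 11U, 13U left
rack 3: place 5U, 2U left
rack 5: place 21U, 3U left
rack 6: place 15U, 9U left
rack 7: place 21U, 3U left
rack 4: place 7U, 6U left
rack 8: place 19U, 5U left
rack 9: place 18U, 6U left
rack 4: place 5U, 1U left
9 racks × 24U = 216U; used 183U; unused 33U.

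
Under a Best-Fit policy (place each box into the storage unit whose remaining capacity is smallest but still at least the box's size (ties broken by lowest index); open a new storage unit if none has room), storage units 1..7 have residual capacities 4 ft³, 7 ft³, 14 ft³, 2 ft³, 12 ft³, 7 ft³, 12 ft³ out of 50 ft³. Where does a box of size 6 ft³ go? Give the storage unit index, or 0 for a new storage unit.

Storage units with room: storage unit 2 (7 ft³), storage unit 3 (14 ft³), storage unit 5 (12 ft³), storage unit 6 (7 ft³), storage unit 7 (12 ft³).
Tightest fit is storage unit 2 with 7 ft³ free.

2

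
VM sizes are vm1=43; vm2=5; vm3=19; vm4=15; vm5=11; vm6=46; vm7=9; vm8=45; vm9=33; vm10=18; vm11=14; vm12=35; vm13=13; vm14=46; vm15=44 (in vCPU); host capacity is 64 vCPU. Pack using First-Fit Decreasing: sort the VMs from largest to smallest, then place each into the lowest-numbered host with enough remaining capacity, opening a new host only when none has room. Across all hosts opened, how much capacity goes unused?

52

Sorted descending: 46, 46, 45, 44, 43, 35, 33, 19, 18, 15, 14, 13, 11, 9, 5.
host 1: place 46 vCPU, 18 vCPU left
host 2: place 46 vCPU, 18 vCPU left
host 3: place 45 vCPU, 19 vCPU left
host 4: place 44 vCPU, 20 vCPU left
host 5: place 43 vCPU, 21 vCPU left
host 6: place 35 vCPU, 29 vCPU left
host 7: place 33 vCPU, 31 vCPU left
host 3: place 19 vCPU, 0 vCPU left
host 1: place 18 vCPU, 0 vCPU left
host 2: place 15 vCPU, 3 vCPU left
host 4: place 14 vCPU, 6 vCPU left
host 5: place 13 vCPU, 8 vCPU left
host 6: place 11 vCPU, 18 vCPU left
host 6: place 9 vCPU, 9 vCPU left
host 4: place 5 vCPU, 1 vCPU left
7 hosts × 64 vCPU = 448 vCPU; used 396 vCPU; unused 52 vCPU.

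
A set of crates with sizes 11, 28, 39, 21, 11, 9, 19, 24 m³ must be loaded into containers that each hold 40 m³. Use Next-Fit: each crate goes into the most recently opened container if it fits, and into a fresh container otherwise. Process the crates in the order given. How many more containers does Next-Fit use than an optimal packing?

0

Next-Fit: [11,28] [39] [21,11] [9,19] [24] → 5 containers.
Total size 162 m³; any packing needs at least ⌈162/40⌉ = 5 containers.
So 5 is already optimal.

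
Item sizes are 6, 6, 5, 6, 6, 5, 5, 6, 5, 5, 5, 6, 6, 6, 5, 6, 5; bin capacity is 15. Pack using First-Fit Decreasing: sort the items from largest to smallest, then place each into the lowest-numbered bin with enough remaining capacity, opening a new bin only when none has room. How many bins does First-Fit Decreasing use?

8 bins

Sorted descending: 6, 6, 6, 6, 6, 6, 6, 6, 6, 5, 5, 5, 5, 5, 5, 5, 5.
6 → bin 1 (remaining 9)
6 → bin 1 (remaining 3)
6 → bin 2 (remaining 9)
6 → bin 2 (remaining 3)
6 → bin 3 (remaining 9)
6 → bin 3 (remaining 3)
6 → bin 4 (remaining 9)
6 → bin 4 (remaining 3)
6 → bin 5 (remaining 9)
5 → bin 5 (remaining 4)
5 → bin 6 (remaining 10)
5 → bin 6 (remaining 5)
5 → bin 6 (remaining 0)
5 → bin 7 (remaining 10)
5 → bin 7 (remaining 5)
5 → bin 7 (remaining 0)
5 → bin 8 (remaining 10)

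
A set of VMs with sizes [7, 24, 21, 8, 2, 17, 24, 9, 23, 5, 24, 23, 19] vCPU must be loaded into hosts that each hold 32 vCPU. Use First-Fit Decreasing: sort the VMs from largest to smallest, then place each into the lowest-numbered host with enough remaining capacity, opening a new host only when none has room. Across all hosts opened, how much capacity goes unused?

50

Sorted descending: 24, 24, 24, 23, 23, 21, 19, 17, 9, 8, 7, 5, 2.
24 vCPU → host 1 (remaining 8 vCPU)
24 vCPU → host 2 (remaining 8 vCPU)
24 vCPU → host 3 (remaining 8 vCPU)
23 vCPU → host 4 (remaining 9 vCPU)
23 vCPU → host 5 (remaining 9 vCPU)
21 vCPU → host 6 (remaining 11 vCPU)
19 vCPU → host 7 (remaining 13 vCPU)
17 vCPU → host 8 (remaining 15 vCPU)
9 vCPU → host 4 (remaining 0 vCPU)
8 vCPU → host 1 (remaining 0 vCPU)
7 vCPU → host 2 (remaining 1 vCPU)
5 vCPU → host 3 (remaining 3 vCPU)
2 vCPU → host 3 (remaining 1 vCPU)
8 hosts × 32 vCPU = 256 vCPU; used 206 vCPU; unused 50 vCPU.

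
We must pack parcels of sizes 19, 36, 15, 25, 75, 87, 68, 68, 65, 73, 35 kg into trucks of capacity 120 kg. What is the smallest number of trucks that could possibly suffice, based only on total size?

5

Total size = 19 + 36 + 15 + 25 + 75 + 87 + 68 + 68 + 65 + 73 + 35 = 566 kg.
⌈566 / 120⌉ = 5.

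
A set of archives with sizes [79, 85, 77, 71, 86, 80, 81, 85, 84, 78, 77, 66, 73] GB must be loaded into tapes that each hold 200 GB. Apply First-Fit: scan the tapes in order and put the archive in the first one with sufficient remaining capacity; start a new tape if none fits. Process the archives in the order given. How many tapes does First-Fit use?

tape 1: place 79 GB, 121 GB left
tape 1: place 85 GB, 36 GB left
tape 2: place 77 GB, 123 GB left
tape 2: place 71 GB, 52 GB left
tape 3: place 86 GB, 114 GB left
tape 3: place 80 GB, 34 GB left
tape 4: place 81 GB, 119 GB left
tape 4: place 85 GB, 34 GB left
tape 5: place 84 GB, 116 GB left
tape 5: place 78 GB, 38 GB left
tape 6: place 77 GB, 123 GB left
tape 6: place 66 GB, 57 GB left
tape 7: place 73 GB, 127 GB left
Final tapes: [79,85] [77,71] [86,80] [81,85] [84,78] [77,66] [73].

7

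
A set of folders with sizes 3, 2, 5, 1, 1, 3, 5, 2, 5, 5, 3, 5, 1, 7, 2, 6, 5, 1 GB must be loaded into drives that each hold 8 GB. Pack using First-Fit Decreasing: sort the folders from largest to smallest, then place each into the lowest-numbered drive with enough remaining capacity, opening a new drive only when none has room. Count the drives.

8 drives

Sorted descending: 7, 6, 5, 5, 5, 5, 5, 5, 3, 3, 3, 2, 2, 2, 1, 1, 1, 1.
Put 7 GB in drive 1; 1 GB remain.
Put 6 GB in drive 2; 2 GB remain.
Put 5 GB in drive 3; 3 GB remain.
Put 5 GB in drive 4; 3 GB remain.
Put 5 GB in drive 5; 3 GB remain.
Put 5 GB in drive 6; 3 GB remain.
Put 5 GB in drive 7; 3 GB remain.
Put 5 GB in drive 8; 3 GB remain.
Put 3 GB in drive 3; 0 GB remain.
Put 3 GB in drive 4; 0 GB remain.
Put 3 GB in drive 5; 0 GB remain.
Put 2 GB in drive 2; 0 GB remain.
Put 2 GB in drive 6; 1 GB remain.
Put 2 GB in drive 7; 1 GB remain.
Put 1 GB in drive 1; 0 GB remain.
Put 1 GB in drive 6; 0 GB remain.
Put 1 GB in drive 7; 0 GB remain.
Put 1 GB in drive 8; 2 GB remain.
Final drives: [7,1] [6,2] [5,3] [5,3] [5,3] [5,2,1] [5,2,1] [5,1].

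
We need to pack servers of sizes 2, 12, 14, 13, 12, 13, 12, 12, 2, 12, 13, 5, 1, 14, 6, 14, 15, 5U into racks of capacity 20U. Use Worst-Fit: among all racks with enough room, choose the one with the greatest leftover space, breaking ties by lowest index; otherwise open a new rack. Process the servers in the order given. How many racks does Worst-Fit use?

12

rack 1: place 2U, 18U left
rack 1: place 12U, 6U left
rack 2: place 14U, 6U left
rack 3: place 13U, 7U left
rack 4: place 12U, 8U left
rack 5: place 13U, 7U left
rack 6: place 12U, 8U left
rack 7: place 12U, 8U left
rack 4: place 2U, 6U left
rack 8: place 12U, 8U left
rack 9: place 13U, 7U left
rack 6: place 5U, 3U left
rack 7: place 1U, 7U left
rack 10: place 14U, 6U left
rack 8: place 6U, 2U left
rack 11: place 14U, 6U left
rack 12: place 15U, 5U left
rack 3: place 5U, 2U left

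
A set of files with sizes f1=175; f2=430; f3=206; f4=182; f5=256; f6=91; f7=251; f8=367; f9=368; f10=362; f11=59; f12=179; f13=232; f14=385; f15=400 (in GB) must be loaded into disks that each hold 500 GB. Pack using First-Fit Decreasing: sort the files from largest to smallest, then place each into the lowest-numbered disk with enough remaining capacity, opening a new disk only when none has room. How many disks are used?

10 disks

Sorted descending: 430, 400, 385, 368, 367, 362, 256, 251, 232, 206, 182, 179, 175, 91, 59.
disk 1: place 430 GB, 70 GB left
disk 2: place 400 GB, 100 GB left
disk 3: place 385 GB, 115 GB left
disk 4: place 368 GB, 132 GB left
disk 5: place 367 GB, 133 GB left
disk 6: place 362 GB, 138 GB left
disk 7: place 256 GB, 244 GB left
disk 8: place 251 GB, 249 GB left
disk 7: place 232 GB, 12 GB left
disk 8: place 206 GB, 43 GB left
disk 9: place 182 GB, 318 GB left
disk 9: place 179 GB, 139 GB left
disk 10: place 175 GB, 325 GB left
disk 2: place 91 GB, 9 GB left
disk 1: place 59 GB, 11 GB left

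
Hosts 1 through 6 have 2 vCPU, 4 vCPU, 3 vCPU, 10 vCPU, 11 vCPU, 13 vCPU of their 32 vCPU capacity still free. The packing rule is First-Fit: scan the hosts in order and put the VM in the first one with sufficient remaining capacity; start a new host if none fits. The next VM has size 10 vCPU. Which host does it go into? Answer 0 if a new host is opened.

Hosts with room: host 4 (10 vCPU), host 5 (11 vCPU), host 6 (13 vCPU).
The first with room is host 4.

4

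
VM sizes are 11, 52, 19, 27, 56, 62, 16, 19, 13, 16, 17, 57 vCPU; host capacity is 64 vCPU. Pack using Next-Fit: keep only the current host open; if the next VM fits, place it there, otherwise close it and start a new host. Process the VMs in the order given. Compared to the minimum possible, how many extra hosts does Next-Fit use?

Next-Fit: [11,52] [19,27] [56] [62] [16,19,13,16] [17] [57] → 7 hosts.
Total size 365 vCPU; any packing needs at least ⌈365/64⌉ = 6 hosts.
An optimal packing achieves that bound: [62] [57] [56] [52,11] [27,19,17] [19,16,16,13] → 6 hosts.
Excess: 7 − 6 = 1.

1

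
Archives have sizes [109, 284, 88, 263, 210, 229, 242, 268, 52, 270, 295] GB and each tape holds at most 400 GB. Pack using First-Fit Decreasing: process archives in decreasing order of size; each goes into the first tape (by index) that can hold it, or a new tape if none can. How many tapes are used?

8 tapes

Sorted descending: 295, 284, 270, 268, 263, 242, 229, 210, 109, 88, 52.
295 GB → tape 1 (remaining 105 GB)
284 GB → tape 2 (remaining 116 GB)
270 GB → tape 3 (remaining 130 GB)
268 GB → tape 4 (remaining 132 GB)
263 GB → tape 5 (remaining 137 GB)
242 GB → tape 6 (remaining 158 GB)
229 GB → tape 7 (remaining 171 GB)
210 GB → tape 8 (remaining 190 GB)
109 GB → tape 2 (remaining 7 GB)
88 GB → tape 1 (remaining 17 GB)
52 GB → tape 3 (remaining 78 GB)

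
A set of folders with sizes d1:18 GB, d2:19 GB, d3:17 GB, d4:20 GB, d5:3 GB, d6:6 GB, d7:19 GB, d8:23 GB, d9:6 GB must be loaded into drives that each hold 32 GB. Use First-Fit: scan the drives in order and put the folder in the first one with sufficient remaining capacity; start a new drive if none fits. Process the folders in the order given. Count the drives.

6 drives

Put d1 (18 GB) in drive 1; 14 GB remain.
Put d2 (19 GB) in drive 2; 13 GB remain.
Put d3 (17 GB) in drive 3; 15 GB remain.
Put d4 (20 GB) in drive 4; 12 GB remain.
Put d5 (3 GB) in drive 1; 11 GB remain.
Put d6 (6 GB) in drive 1; 5 GB remain.
Put d7 (19 GB) in drive 5; 13 GB remain.
Put d8 (23 GB) in drive 6; 9 GB remain.
Put d9 (6 GB) in drive 2; 7 GB remain.
Final drives: [18,3,6] [19,6] [17] [20] [19] [23].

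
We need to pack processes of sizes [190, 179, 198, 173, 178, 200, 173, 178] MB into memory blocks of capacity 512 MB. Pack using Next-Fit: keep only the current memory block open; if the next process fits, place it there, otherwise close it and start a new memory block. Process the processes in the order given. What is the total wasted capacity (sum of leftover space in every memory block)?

579

190 MB → memory block 1 (remaining 322 MB)
179 MB → memory block 1 (remaining 143 MB)
198 MB → memory block 2 (remaining 314 MB)
173 MB → memory block 2 (remaining 141 MB)
178 MB → memory block 3 (remaining 334 MB)
200 MB → memory block 3 (remaining 134 MB)
173 MB → memory block 4 (remaining 339 MB)
178 MB → memory block 4 (remaining 161 MB)
4 memory blocks × 512 MB = 2048 MB; used 1469 MB; unused 579 MB.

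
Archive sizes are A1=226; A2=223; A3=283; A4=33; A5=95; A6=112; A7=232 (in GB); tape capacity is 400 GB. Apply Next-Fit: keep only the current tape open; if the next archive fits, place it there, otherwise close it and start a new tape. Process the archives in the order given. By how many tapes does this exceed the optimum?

1

Next-Fit: [226] [223] [283,33] [95,112] [232] → 5 tapes.
Total size 1204 GB; any packing needs at least ⌈1204/400⌉ = 4 tapes.
An optimal packing achieves that bound: [283,112] [232,95,33] [226] [223] → 4 tapes.
Excess: 5 − 4 = 1.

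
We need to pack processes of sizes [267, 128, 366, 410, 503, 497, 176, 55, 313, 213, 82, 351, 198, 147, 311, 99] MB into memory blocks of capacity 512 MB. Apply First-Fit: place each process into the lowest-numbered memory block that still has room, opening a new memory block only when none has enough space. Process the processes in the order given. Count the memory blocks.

9 memory blocks

Put 267 MB in memory block 1; 245 MB remain.
Put 128 MB in memory block 1; 117 MB remain.
Put 366 MB in memory block 2; 146 MB remain.
Put 410 MB in memory block 3; 102 MB remain.
Put 503 MB in memory block 4; 9 MB remain.
Put 497 MB in memory block 5; 15 MB remain.
Put 176 MB in memory block 6; 336 MB remain.
Put 55 MB in memory block 1; 62 MB remain.
Put 313 MB in memory block 6; 23 MB remain.
Put 213 MB in memory block 7; 299 MB remain.
Put 82 MB in memory block 2; 64 MB remain.
Put 351 MB in memory block 8; 161 MB remain.
Put 198 MB in memory block 7; 101 MB remain.
Put 147 MB in memory block 8; 14 MB remain.
Put 311 MB in memory block 9; 201 MB remain.
Put 99 MB in memory block 3; 3 MB remain.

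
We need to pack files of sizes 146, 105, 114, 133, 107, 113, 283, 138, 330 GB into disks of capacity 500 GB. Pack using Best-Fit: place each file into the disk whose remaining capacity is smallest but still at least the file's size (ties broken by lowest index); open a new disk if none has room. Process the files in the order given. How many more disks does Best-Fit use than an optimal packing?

Best-Fit: [146,105,114,133] [107,113] [283,138] [330] → 4 disks.
Total size 1469 GB; any packing needs at least ⌈1469/500⌉ = 3 disks.
An optimal packing achieves that bound: [330,146] [283,107,105] [138,133,114,113] → 3 disks.
Excess: 4 − 3 = 1.

1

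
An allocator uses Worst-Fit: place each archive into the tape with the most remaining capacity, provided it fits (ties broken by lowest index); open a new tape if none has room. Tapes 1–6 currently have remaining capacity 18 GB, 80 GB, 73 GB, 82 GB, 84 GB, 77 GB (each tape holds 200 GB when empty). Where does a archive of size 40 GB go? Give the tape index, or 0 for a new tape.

Tapes with room: tape 2 (80 GB), tape 3 (73 GB), tape 4 (82 GB), tape 5 (84 GB), tape 6 (77 GB).
Most room is tape 5 with 84 GB free.

5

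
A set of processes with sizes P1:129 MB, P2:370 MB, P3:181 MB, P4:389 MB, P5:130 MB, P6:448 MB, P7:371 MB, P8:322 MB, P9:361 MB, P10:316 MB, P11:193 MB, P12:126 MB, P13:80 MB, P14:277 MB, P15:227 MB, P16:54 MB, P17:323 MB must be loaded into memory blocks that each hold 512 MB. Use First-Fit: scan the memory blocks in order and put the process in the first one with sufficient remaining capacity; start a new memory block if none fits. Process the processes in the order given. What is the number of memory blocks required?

10 memory blocks

Put P1 (129 MB) in memory block 1; 383 MB remain.
Put P2 (370 MB) in memory block 1; 13 MB remain.
Put P3 (181 MB) in memory block 2; 331 MB remain.
Put P4 (389 MB) in memory block 3; 123 MB remain.
Put P5 (130 MB) in memory block 2; 201 MB remain.
Put P6 (448 MB) in memory block 4; 64 MB remain.
Put P7 (371 MB) in memory block 5; 141 MB remain.
Put P8 (322 MB) in memory block 6; 190 MB remain.
Put P9 (361 MB) in memory block 7; 151 MB remain.
Put P10 (316 MB) in memory block 8; 196 MB remain.
Put P11 (193 MB) in memory block 2; 8 MB remain.
Put P12 (126 MB) in memory block 5; 15 MB remain.
Put P13 (80 MB) in memory block 3; 43 MB remain.
Put P14 (277 MB) in memory block 9; 235 MB remain.
Put P15 (227 MB) in memory block 9; 8 MB remain.
Put P16 (54 MB) in memory block 4; 10 MB remain.
Put P17 (323 MB) in memory block 10; 189 MB remain.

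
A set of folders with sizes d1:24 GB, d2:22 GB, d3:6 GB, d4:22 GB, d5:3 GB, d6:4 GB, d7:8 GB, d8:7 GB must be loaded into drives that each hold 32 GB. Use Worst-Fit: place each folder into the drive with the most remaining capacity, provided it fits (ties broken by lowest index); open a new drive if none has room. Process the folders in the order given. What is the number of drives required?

4 drives

d1 (24 GB) → drive 1 (remaining 8 GB)
d2 (22 GB) → drive 2 (remaining 10 GB)
d3 (6 GB) → drive 2 (remaining 4 GB)
d4 (22 GB) → drive 3 (remaining 10 GB)
d5 (3 GB) → drive 3 (remaining 7 GB)
d6 (4 GB) → drive 1 (remaining 4 GB)
d7 (8 GB) → drive 4 (remaining 24 GB)
d8 (7 GB) → drive 4 (remaining 17 GB)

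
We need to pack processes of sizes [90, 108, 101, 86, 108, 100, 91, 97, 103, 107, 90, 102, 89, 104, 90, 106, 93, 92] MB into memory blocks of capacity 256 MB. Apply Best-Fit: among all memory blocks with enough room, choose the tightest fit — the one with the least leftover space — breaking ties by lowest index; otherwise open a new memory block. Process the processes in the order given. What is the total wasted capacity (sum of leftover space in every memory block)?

memory block 1: place 90 MB, 166 MB left
memory block 1: place 108 MB, 58 MB left
memory block 2: place 101 MB, 155 MB left
memory block 2: place 86 MB, 69 MB left
memory block 3: place 108 MB, 148 MB left
memory block 3: place 100 MB, 48 MB left
memory block 4: place 91 MB, 165 MB left
memory block 4: place 97 MB, 68 MB left
memory block 5: place 103 MB, 153 MB left
memory block 5: place 107 MB, 46 MB left
memory block 6: place 90 MB, 166 MB left
memory block 6: place 102 MB, 64 MB left
memory block 7: place 89 MB, 167 MB left
memory block 7: place 104 MB, 63 MB left
memory block 8: place 90 MB, 166 MB left
memory block 8: place 106 MB, 60 MB left
memory block 9: place 93 MB, 163 MB left
memory block 9: place 92 MB, 71 MB left
9 memory blocks × 256 MB = 2304 MB; used 1757 MB; unused 547 MB.

547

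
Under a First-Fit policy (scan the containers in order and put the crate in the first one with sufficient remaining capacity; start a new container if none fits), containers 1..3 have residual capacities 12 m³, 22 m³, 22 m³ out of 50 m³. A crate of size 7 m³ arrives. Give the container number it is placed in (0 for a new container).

Containers with room: container 1 (12 m³), container 2 (22 m³), container 3 (22 m³).
The first with room is container 1.

1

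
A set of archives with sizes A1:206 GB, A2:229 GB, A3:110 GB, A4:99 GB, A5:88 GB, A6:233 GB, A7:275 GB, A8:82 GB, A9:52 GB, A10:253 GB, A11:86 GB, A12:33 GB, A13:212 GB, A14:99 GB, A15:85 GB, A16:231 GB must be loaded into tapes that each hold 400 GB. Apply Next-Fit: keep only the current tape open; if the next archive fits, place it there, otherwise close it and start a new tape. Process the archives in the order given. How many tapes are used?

A1 (206 GB) → tape 1 (remaining 194 GB)
A2 (229 GB) → tape 2 (remaining 171 GB)
A3 (110 GB) → tape 2 (remaining 61 GB)
A4 (99 GB) → tape 3 (remaining 301 GB)
A5 (88 GB) → tape 3 (remaining 213 GB)
A6 (233 GB) → tape 4 (remaining 167 GB)
A7 (275 GB) → tape 5 (remaining 125 GB)
A8 (82 GB) → tape 5 (remaining 43 GB)
A9 (52 GB) → tape 6 (remaining 348 GB)
A10 (253 GB) → tape 6 (remaining 95 GB)
A11 (86 GB) → tape 6 (remaining 9 GB)
A12 (33 GB) → tape 7 (remaining 367 GB)
A13 (212 GB) → tape 7 (remaining 155 GB)
A14 (99 GB) → tape 7 (remaining 56 GB)
A15 (85 GB) → tape 8 (remaining 315 GB)
A16 (231 GB) → tape 8 (remaining 84 GB)
Final tapes: [206] [229,110] [99,88] [233] [275,82] [52,253,86] [33,212,99] [85,231].

8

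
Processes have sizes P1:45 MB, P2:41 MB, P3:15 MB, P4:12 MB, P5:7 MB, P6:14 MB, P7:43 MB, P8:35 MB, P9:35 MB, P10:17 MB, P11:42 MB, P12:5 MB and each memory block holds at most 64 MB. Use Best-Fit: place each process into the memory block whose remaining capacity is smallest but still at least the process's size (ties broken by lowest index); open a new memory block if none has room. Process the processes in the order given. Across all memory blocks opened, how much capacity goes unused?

memory block 1: place P1 (45 MB), 19 MB left
memory block 2: place P2 (41 MB), 23 MB left
memory block 1: place P3 (15 MB), 4 MB left
memory block 2: place P4 (12 MB), 11 MB left
memory block 2: place P5 (7 MB), 4 MB left
memory block 3: place P6 (14 MB), 50 MB left
memory block 3: place P7 (43 MB), 7 MB left
memory block 4: place P8 (35 MB), 29 MB left
memory block 5: place P9 (35 MB), 29 MB left
memory block 4: place P10 (17 MB), 12 MB left
memory block 6: place P11 (42 MB), 22 MB left
memory block 3: place P12 (5 MB), 2 MB left
6 memory blocks × 64 MB = 384 MB; used 311 MB; unused 73 MB.

73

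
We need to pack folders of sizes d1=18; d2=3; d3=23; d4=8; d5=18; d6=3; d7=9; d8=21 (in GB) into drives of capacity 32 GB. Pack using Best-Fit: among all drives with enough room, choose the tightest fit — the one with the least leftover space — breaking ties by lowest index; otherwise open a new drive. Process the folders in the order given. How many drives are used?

4 drives

drive 1: place d1 (18 GB), 14 GB left
drive 1: place d2 (3 GB), 11 GB left
drive 2: place d3 (23 GB), 9 GB left
drive 2: place d4 (8 GB), 1 GB left
drive 3: place d5 (18 GB), 14 GB left
drive 1: place d6 (3 GB), 8 GB left
drive 3: place d7 (9 GB), 5 GB left
drive 4: place d8 (21 GB), 11 GB left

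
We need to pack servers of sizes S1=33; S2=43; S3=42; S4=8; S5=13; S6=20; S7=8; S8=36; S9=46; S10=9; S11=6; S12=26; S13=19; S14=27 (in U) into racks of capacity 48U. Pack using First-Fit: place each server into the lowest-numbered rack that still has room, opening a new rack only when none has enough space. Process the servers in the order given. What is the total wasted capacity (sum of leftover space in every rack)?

48

Put S1 (33U) in rack 1; 15U remain.
Put S2 (43U) in rack 2; 5U remain.
Put S3 (42U) in rack 3; 6U remain.
Put S4 (8U) in rack 1; 7U remain.
Put S5 (13U) in rack 4; 35U remain.
Put S6 (20U) in rack 4; 15U remain.
Put S7 (8U) in rack 4; 7U remain.
Put S8 (36U) in rack 5; 12U remain.
Put S9 (46U) in rack 6; 2U remain.
Put S10 (9U) in rack 5; 3U remain.
Put S11 (6U) in rack 1; 1U remain.
Put S12 (26U) in rack 7; 22U remain.
Put S13 (19U) in rack 7; 3U remain.
Put S14 (27U) in rack 8; 21U remain.
8 racks × 48U = 384U; used 336U; unused 48U.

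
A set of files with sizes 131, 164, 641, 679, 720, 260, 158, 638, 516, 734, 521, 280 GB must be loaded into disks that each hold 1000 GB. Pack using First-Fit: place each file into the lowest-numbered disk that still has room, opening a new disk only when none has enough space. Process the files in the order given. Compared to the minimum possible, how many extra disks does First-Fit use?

First-Fit: [131,164,641] [679,260] [720,158] [638,280] [516] [734] [521] → 7 disks.
7 files exceed 500 GB (half the capacity), and no two of those can share a disk, so at least 7 disks are needed.
So 7 is already optimal.

0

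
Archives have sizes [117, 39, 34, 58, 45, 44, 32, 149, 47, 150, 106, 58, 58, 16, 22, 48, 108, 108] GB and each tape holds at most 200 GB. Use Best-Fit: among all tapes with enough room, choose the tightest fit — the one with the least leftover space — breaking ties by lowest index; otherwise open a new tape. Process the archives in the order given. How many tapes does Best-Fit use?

Put 117 GB in tape 1; 83 GB remain.
Put 39 GB in tape 1; 44 GB remain.
Put 34 GB in tape 1; 10 GB remain.
Put 58 GB in tape 2; 142 GB remain.
Put 45 GB in tape 2; 97 GB remain.
Put 44 GB in tape 2; 53 GB remain.
Put 32 GB in tape 2; 21 GB remain.
Put 149 GB in tape 3; 51 GB remain.
Put 47 GB in tape 3; 4 GB remain.
Put 150 GB in tape 4; 50 GB remain.
Put 106 GB in tape 5; 94 GB remain.
Put 58 GB in tape 5; 36 GB remain.
Put 58 GB in tape 6; 142 GB remain.
Put 16 GB in tape 2; 5 GB remain.
Put 22 GB in tape 5; 14 GB remain.
Put 48 GB in tape 4; 2 GB remain.
Put 108 GB in tape 6; 34 GB remain.
Put 108 GB in tape 7; 92 GB remain.
Final tapes: [117,39,34] [58,45,44,32,16] [149,47] [150,48] [106,58,22] [58,108] [108].

7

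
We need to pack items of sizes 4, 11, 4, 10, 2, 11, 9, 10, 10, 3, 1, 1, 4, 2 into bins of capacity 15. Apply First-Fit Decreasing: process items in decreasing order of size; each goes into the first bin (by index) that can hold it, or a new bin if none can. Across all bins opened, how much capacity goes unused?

8

Sorted descending: 11, 11, 10, 10, 10, 9, 4, 4, 4, 3, 2, 2, 1, 1.
Put 11 in bin 1; 4 remain.
Put 11 in bin 2; 4 remain.
Put 10 in bin 3; 5 remain.
Put 10 in bin 4; 5 remain.
Put 10 in bin 5; 5 remain.
Put 9 in bin 6; 6 remain.
Put 4 in bin 1; 0 remain.
Put 4 in bin 2; 0 remain.
Put 4 in bin 3; 1 remain.
Put 3 in bin 4; 2 remain.
Put 2 in bin 4; 0 remain.
Put 2 in bin 5; 3 remain.
Put 1 in bin 3; 0 remain.
Put 1 in bin 5; 2 remain.
6 bins × 15 = 90; used 82; unused 8.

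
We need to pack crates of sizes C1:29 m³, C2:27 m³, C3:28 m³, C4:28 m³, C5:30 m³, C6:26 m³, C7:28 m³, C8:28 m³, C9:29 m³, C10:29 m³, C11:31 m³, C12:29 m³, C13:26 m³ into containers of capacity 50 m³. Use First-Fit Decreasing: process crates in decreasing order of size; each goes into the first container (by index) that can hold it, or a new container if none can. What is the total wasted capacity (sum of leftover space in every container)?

Sorted descending: 31, 30, 29, 29, 29, 29, 28, 28, 28, 28, 27, 26, 26.
container 1: place 31 m³, 19 m³ left
container 2: place 30 m³, 20 m³ left
container 3: place 29 m³, 21 m³ left
container 4: place 29 m³, 21 m³ left
container 5: place 29 m³, 21 m³ left
container 6: place 29 m³, 21 m³ left
container 7: place 28 m³, 22 m³ left
container 8: place 28 m³, 22 m³ left
container 9: place 28 m³, 22 m³ left
container 10: place 28 m³, 22 m³ left
container 11: place 27 m³, 23 m³ left
container 12: place 26 m³, 24 m³ left
container 13: place 26 m³, 24 m³ left
13 containers × 50 m³ = 650 m³; used 368 m³; unused 282 m³.

282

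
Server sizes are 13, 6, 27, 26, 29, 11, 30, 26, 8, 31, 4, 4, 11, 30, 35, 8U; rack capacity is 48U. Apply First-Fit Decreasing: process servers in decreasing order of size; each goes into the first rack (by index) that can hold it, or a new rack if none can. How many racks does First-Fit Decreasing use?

Sorted descending: 35, 31, 30, 30, 29, 27, 26, 26, 13, 11, 11, 8, 8, 6, 4, 4.
rack 1: place 35U, 13U left
rack 2: place 31U, 17U left
rack 3: place 30U, 18U left
rack 4: place 30U, 18U left
rack 5: place 29U, 19U left
rack 6: place 27U, 21U left
rack 7: place 26U, 22U left
rack 8: place 26U, 22U left
rack 1: place 13U, 0U left
rack 2: place 11U, 6U left
rack 3: place 11U, 7U left
rack 4: place 8U, 10U left
rack 4: place 8U, 2U left
rack 2: place 6U, 0U left
rack 3: place 4U, 3U left
rack 5: place 4U, 15U left

8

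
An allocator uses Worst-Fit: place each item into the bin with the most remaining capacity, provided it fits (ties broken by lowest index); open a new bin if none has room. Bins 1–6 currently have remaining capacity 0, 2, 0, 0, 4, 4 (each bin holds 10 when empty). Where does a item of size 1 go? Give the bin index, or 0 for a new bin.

5

Bins with room: bin 2 (2), bin 5 (4), bin 6 (4).
Most room is bin 5 with 4 free.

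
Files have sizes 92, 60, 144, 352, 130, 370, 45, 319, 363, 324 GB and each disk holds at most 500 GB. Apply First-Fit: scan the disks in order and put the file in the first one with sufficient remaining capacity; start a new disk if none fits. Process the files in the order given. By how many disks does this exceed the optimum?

1

First-Fit: [92,60,144,130,45] [352] [370] [319] [363] [324] → 6 disks.
Total size 2199 GB; any packing needs at least ⌈2199/500⌉ = 5 disks.
An optimal packing achieves that bound: [370,130] [363,92,45] [352,144] [324,60] [319] → 5 disks.
Excess: 6 − 5 = 1.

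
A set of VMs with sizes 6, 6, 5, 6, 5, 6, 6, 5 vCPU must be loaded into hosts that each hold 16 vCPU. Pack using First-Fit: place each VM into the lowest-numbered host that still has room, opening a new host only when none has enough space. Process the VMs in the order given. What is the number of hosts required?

6 vCPU → host 1 (remaining 10 vCPU)
6 vCPU → host 1 (remaining 4 vCPU)
5 vCPU → host 2 (remaining 11 vCPU)
6 vCPU → host 2 (remaining 5 vCPU)
5 vCPU → host 2 (remaining 0 vCPU)
6 vCPU → host 3 (remaining 10 vCPU)
6 vCPU → host 3 (remaining 4 vCPU)
5 vCPU → host 4 (remaining 11 vCPU)

4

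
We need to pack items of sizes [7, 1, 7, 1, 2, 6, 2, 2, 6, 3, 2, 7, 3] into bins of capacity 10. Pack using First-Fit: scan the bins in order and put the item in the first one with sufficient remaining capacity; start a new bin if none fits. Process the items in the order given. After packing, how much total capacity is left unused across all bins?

bin 1: place 7, 3 left
bin 1: place 1, 2 left
bin 2: place 7, 3 left
bin 1: place 1, 1 left
bin 2: place 2, 1 left
bin 3: place 6, 4 left
bin 3: place 2, 2 left
bin 3: place 2, 0 left
bin 4: place 6, 4 left
bin 4: place 3, 1 left
bin 5: place 2, 8 left
bin 5: place 7, 1 left
bin 6: place 3, 7 left
6 bins × 10 = 60; used 49; unused 11.

11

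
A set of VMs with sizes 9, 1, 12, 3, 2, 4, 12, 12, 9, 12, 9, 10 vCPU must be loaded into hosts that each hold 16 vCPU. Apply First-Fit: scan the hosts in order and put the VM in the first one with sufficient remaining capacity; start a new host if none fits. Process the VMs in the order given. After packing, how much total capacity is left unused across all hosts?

Put 9 vCPU in host 1; 7 vCPU remain.
Put 1 vCPU in host 1; 6 vCPU remain.
Put 12 vCPU in host 2; 4 vCPU remain.
Put 3 vCPU in host 1; 3 vCPU remain.
Put 2 vCPU in host 1; 1 vCPU remain.
Put 4 vCPU in host 2; 0 vCPU remain.
Put 12 vCPU in host 3; 4 vCPU remain.
Put 12 vCPU in host 4; 4 vCPU remain.
Put 9 vCPU in host 5; 7 vCPU remain.
Put 12 vCPU in host 6; 4 vCPU remain.
Put 9 vCPU in host 7; 7 vCPU remain.
Put 10 vCPU in host 8; 6 vCPU remain.
8 hosts × 16 vCPU = 128 vCPU; used 95 vCPU; unused 33 vCPU.

33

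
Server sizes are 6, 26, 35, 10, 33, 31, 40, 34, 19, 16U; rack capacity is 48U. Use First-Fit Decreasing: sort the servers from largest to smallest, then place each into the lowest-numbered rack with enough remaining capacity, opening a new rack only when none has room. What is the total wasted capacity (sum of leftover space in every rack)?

Sorted descending: 40, 35, 34, 33, 31, 26, 19, 16, 10, 6.
Put 40U in rack 1; 8U remain.
Put 35U in rack 2; 13U remain.
Put 34U in rack 3; 14U remain.
Put 33U in rack 4; 15U remain.
Put 31U in rack 5; 17U remain.
Put 26U in rack 6; 22U remain.
Put 19U in rack 6; 3U remain.
Put 16U in rack 5; 1U remain.
Put 10U in rack 2; 3U remain.
Put 6U in rack 1; 2U remain.
6 racks × 48U = 288U; used 250U; unused 38U.

38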